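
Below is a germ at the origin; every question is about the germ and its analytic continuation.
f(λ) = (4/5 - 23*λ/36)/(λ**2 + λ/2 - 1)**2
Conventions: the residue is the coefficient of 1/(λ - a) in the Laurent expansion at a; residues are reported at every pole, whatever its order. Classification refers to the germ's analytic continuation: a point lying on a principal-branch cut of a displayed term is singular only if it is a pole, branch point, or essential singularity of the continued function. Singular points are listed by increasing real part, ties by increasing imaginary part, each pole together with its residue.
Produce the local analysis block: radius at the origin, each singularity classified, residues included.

Denominator factor (λ**2 + λ/2 - 1)^2: discriminant 17/4, real irrational roots -1/4 + (1/4)*sqrt(17) and -1/4 - (1/4)*sqrt(17); poles of order 2, moduli -1/4 + (1/4)*sqrt(17) and 1/4 + (1/4)*sqrt(17).
The radius of convergence is the smallest modulus among the singular points: -1/4 + (1/4)*sqrt(17).
The factor λ**2 + λ/2 - 1 splits as (λ - a)(λ - a') with a = -1/4 - (1/4)*sqrt(17), a' = -1/4 + (1/4)*sqrt(17). At the order-2 pole a set g(λ) = (λ - a)^2*f(λ) = [4/5 - 23*λ/36] / (λ - a')^2.
Order-2 pole: residue = g'(a); g'(-1/4 - (1/4)*sqrt(17)) = (691/13005)*sqrt(17), so the residue is (691/13005)*sqrt(17).
The factor λ**2 + λ/2 - 1 splits as (λ - a)(λ - a') with a = -1/4 + (1/4)*sqrt(17), a' = -1/4 - (1/4)*sqrt(17). At the order-2 pole a set g(λ) = (λ - a)^2*f(λ) = [4/5 - 23*λ/36] / (λ - a')^2.
Order-2 pole: residue = g'(a); g'(-1/4 + (1/4)*sqrt(17)) = -(691/13005)*sqrt(17), so the residue is -(691/13005)*sqrt(17).
List the singular points by increasing real part (a conjugate pair: the negative imaginary part first).

Radius of convergence at 0: -1/4 + (1/4)*sqrt(17).
At -1/4 - (1/4)*sqrt(17): a pole of order 2; residue (691/13005)*sqrt(17).
At -1/4 + (1/4)*sqrt(17): a pole of order 2; residue -(691/13005)*sqrt(17).


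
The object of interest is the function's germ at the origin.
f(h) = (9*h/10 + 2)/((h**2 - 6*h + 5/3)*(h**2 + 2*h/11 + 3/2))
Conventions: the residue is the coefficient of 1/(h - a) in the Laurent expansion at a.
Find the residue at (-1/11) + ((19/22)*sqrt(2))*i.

The residue is (272547/2506330) + ((1653531/47620270)*sqrt(2))*i.

The factor h**2 + 2*h/11 + 3/2 splits as (h - a)(h - a') with a = (-1/11) + ((19/22)*sqrt(2))*i, a' = (-1/11) - ((19/22)*sqrt(2))*i. At the order-1 pole a set g(h) = (h - a)*f(h) = [(9*h/10 + 2)/(h**2 - 6*h + 5/3)] / (h - a').
Simple pole: residue = g(a) at a = (-1/11) + ((19/22)*sqrt(2))*i, which is (272547/2506330) + ((1653531/47620270)*sqrt(2))*i.


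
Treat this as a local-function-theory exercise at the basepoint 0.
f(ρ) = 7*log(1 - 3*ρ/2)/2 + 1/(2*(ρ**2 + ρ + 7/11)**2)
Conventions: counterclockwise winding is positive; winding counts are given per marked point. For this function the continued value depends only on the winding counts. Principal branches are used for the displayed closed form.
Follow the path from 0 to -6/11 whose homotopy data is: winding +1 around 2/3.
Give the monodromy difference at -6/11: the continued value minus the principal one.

The rational part is single-valued and drops out of the difference; each branch term changes only by its own monodromy.
(7/2)*log(1 - ρ/(2/3)): each positive loop around 2/3 adds 2*pi*i to the log, so winding +1 contributes (7/2)*(1)*2*pi*i = (7)*pi*i.
Summing the contributions at ρ = -6/11 gives (7)*pi*i.

Continued minus principal equals (7)*pi*i.


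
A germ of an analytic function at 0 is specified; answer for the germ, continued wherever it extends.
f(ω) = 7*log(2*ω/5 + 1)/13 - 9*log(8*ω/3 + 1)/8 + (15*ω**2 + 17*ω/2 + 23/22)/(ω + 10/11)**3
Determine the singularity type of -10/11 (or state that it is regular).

The point is a pole of order 3.

The denominator factor ω + 10/11 vanishes at -10/11 and appears to the power 3; the numerator there equals 1383/242, nonzero, and no other factor vanishes.
The branch terms are analytic at this point.
Hence a pole whose order is the multiplicity, 3.


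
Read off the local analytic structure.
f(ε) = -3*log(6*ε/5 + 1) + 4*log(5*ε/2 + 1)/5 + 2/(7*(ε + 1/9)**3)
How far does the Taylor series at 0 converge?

Denominator factor (ε + 1/9)^3: pole of order 3 at -1/9, modulus 1/9.
Branch term (-3)*log(1 - ε/(-5/6)): its argument vanishes at ε = -5/6, a logarithmic branch point, modulus 5/6.
Branch term (4/5)*log(1 - ε/(-2/5)): its argument vanishes at ε = -2/5, a logarithmic branch point, modulus 2/5.
The radius of convergence is the smallest modulus among the singular points: 1/9.

The radius of convergence is 1/9.


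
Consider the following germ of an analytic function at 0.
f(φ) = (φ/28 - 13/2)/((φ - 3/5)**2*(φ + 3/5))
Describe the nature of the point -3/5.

The denominator factor φ + 3/5 vanishes at -3/5 and appears to the power 1; the numerator there equals -913/140, nonzero, and no other factor vanishes.
Hence a pole whose order is the multiplicity, 1.

The point is a pole of order 1.


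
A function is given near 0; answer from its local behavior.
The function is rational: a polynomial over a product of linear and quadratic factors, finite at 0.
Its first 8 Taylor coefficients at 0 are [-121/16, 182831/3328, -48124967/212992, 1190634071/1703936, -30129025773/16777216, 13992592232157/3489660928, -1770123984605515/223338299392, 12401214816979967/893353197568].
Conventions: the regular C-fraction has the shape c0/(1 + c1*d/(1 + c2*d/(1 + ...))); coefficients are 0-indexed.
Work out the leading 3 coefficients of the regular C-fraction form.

The regular C-fraction coefficients are [-121/16, 1511/208, -3962033/1257152].

Taylor coefficients (read off): a_0 = -121/16, a_1 = 182831/3328, a_2 = -48124967/212992.
c0 = a_0 = -121/16. Peel one level at a time: if S = 1 + c*d/S' with S'(0) = 1, then c is the d-coefficient of S and S' = c*d/(S - 1).
S_1 = c0/f = 1 + (1511/208)*d + (3962033/173056)*d^2 + ...; c1 = 1511/208.
S_2 = c1*d/(S_1 - 1) = 1 + (-3962033/1257152)*d + ...; c2 = -3962033/1257152.


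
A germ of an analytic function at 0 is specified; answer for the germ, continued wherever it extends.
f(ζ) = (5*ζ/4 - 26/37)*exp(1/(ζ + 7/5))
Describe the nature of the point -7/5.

The point is an essential singularity.

The exponent 1/(ζ - (-7/5)) has a pole at -7/5, so exp(1/(ζ - (-7/5))) takes every nonzero value near it: an essential singularity (not a pole of any order).


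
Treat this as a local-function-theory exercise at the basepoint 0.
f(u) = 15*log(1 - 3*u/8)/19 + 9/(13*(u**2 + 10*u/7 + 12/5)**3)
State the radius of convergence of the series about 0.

Denominator factor (u**2 + 10*u/7 + 12/5)^3: discriminant -1852/245, complex-conjugate roots (-5/7) + ((1/35)*sqrt(2315))*i and (-5/7) - ((1/35)*sqrt(2315))*i; poles of order 3, moduli (2/5)*sqrt(15) and (2/5)*sqrt(15).
Branch term (15/19)*log(1 - u/(8/3)): its argument vanishes at u = 8/3, a logarithmic branch point, modulus 8/3.
The radius of convergence is the smallest modulus among the singular points: (2/5)*sqrt(15).

The radius of convergence is (2/5)*sqrt(15).


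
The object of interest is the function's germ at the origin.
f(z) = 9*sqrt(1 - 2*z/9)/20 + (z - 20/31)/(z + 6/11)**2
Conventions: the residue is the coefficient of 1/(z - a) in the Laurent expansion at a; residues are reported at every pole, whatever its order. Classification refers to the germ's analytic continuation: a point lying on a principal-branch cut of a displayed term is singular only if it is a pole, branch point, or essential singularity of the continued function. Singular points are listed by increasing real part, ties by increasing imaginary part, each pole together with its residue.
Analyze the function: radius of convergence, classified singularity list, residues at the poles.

Radius of convergence at 0: 6/11.
At -6/11: a pole of order 2; residue 1.
At 9/2: an algebraic (square-root) branch point.

Denominator factor (z + 6/11)^2: pole of order 2 at -6/11, modulus 6/11.
Branch term (9/20)*sqrt(1 - z/(9/2)): its argument vanishes at z = 9/2, a square-root branch point, modulus 9/2.
The radius of convergence is the smallest modulus among the singular points: 6/11.
The branch term is analytic at -6/11 and contributes nothing to the residue; only the rational part matters.
At the order-2 pole -6/11 set g(z) = (z - (-6/11))^2*(rational part) = z - 20/31.
Order-2 pole: residue = g'(a); g'(-6/11) = 1, so the residue is 1.
List the singular points by increasing real part (a conjugate pair: the negative imaginary part first).


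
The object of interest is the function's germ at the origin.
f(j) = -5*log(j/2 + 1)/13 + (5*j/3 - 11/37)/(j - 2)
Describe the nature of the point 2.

The point is a pole of order 1.

The denominator factor j - 2 vanishes at 2 and appears to the power 1; the numerator there equals 337/111, nonzero, and no other factor vanishes.
The branch terms are analytic at this point.
Hence a pole whose order is the multiplicity, 1.


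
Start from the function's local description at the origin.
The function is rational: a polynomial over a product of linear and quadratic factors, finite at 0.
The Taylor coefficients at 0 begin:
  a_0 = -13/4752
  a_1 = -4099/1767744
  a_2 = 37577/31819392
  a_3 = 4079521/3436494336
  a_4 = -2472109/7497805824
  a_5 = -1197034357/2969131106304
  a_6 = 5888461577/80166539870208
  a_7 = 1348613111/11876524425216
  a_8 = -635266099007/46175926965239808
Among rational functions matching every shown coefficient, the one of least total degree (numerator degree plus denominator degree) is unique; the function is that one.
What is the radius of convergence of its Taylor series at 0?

No rational of total degree below 7 reproduces all 9 coefficients; solving the [1/6] Pade equations on them gives f(j) = (-14*j/31 - 13/22)/(j**2 - j/6 + 6)**3, whose expansion matches every shown term.
Denominator factor (j**2 - j/6 + 6)^3: discriminant -863/36, complex-conjugate roots (1/12) + ((1/12)*sqrt(863))*i and (1/12) - ((1/12)*sqrt(863))*i; poles of order 3, moduli sqrt(6) and sqrt(6).
The radius of convergence is the smallest modulus among the singular points: sqrt(6).

The radius of convergence is sqrt(6).


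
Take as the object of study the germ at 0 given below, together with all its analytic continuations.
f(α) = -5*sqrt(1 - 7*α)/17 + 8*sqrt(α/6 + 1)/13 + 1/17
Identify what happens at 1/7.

The term (-5/17)*sqrt(1 - α/(1/7)) has argument 1 - 1/7/(1/7) = 0 at 1/7: a square-root (algebraic, two-sheeted) branch point; the remaining terms are analytic or single-valued there.

The point is an algebraic (square-root) branch point.


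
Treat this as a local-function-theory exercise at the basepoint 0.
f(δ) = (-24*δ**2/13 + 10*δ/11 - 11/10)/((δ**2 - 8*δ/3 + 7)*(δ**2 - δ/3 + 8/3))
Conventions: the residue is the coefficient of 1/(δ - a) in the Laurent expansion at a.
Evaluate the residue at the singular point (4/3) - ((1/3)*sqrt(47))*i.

The factor δ**2 - 8*δ/3 + 7 splits as (δ - a)(δ - a') with a = (4/3) - ((1/3)*sqrt(47))*i, a' = (4/3) + ((1/3)*sqrt(47))*i. At the order-1 pole a set g(δ) = (δ - a)*f(δ) = [(-24*δ**2/13 + 10*δ/11 - 11/10)/(δ**2 - δ/3 + 8/3)] / (δ - a').
Simple pole: residue = g(a) at a = (4/3) - ((1/3)*sqrt(47))*i, which is (-393561/2310880) - ((6581493/108611360)*sqrt(47))*i.

The residue is (-393561/2310880) - ((6581493/108611360)*sqrt(47))*i.


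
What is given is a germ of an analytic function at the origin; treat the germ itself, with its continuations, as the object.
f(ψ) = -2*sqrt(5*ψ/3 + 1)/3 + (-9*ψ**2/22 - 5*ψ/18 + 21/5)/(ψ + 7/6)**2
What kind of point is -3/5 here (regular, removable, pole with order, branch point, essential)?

The term (-2/3)*sqrt(1 - ψ/(-3/5)) has argument 1 - -3/5/(-3/5) = 0 at -3/5: a square-root (algebraic, two-sheeted) branch point; the remaining terms are analytic or single-valued there.

The point is an algebraic (square-root) branch point.


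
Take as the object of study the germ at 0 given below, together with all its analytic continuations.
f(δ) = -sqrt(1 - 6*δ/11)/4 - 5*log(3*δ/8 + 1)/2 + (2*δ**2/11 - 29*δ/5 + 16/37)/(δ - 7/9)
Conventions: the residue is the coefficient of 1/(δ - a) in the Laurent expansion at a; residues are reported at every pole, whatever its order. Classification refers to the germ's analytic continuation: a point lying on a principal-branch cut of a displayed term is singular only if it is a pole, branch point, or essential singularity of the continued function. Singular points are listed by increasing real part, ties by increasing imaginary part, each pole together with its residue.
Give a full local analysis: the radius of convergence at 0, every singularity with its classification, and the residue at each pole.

Denominator factor (δ - 7/9): pole of order 1 at 7/9, modulus 7/9.
Branch term (-5/2)*log(1 - δ/(-8/3)): its argument vanishes at δ = -8/3, a logarithmic branch point, modulus 8/3.
Branch term (-1/4)*sqrt(1 - δ/(11/6)): its argument vanishes at δ = 11/6, a square-root branch point, modulus 11/6.
The radius of convergence is the smallest modulus among the singular points: 7/9.
The branch terms are analytic at 7/9 and contribute nothing to the residue; only the rational part matters.
At the order-1 pole 7/9 set g(δ) = (δ - (7/9))*(rational part) = 2*δ**2/11 - 29*δ/5 + 16/37.
Simple pole: residue = g(a) at a = 7/9, which is -654179/164835.
List the singular points by increasing real part (a conjugate pair: the negative imaginary part first).

Radius of convergence at 0: 7/9.
At -8/3: a logarithmic branch point.
At 7/9: a pole of order 1; residue -654179/164835.
At 11/6: an algebraic (square-root) branch point.


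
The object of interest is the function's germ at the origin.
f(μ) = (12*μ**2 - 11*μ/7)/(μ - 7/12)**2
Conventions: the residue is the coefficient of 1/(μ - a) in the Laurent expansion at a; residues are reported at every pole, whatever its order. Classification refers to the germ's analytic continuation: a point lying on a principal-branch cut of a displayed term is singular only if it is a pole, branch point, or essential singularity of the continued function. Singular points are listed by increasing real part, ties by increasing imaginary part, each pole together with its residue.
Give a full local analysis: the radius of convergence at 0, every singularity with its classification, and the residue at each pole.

Denominator factor (μ - 7/12)^2: pole of order 2 at 7/12, modulus 7/12.
The radius of convergence is the smallest modulus among the singular points: 7/12.
At the order-2 pole 7/12 set g(μ) = (μ - (7/12))^2*f(μ) = 12*μ**2 - 11*μ/7.
Order-2 pole: residue = g'(a); g'(7/12) = 87/7, so the residue is 87/7.

Radius of convergence at 0: 7/12.
At 7/12: a pole of order 2; residue 87/7.


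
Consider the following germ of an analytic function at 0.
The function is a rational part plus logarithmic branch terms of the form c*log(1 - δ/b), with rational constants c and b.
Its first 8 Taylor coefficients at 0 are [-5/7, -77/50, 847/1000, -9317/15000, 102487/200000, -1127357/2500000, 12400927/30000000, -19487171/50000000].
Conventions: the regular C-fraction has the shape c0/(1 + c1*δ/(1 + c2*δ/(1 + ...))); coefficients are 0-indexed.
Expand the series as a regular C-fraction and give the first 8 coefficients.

The regular C-fraction coefficients are [-5/7, -539/250, 1353/500, 55/1476, 946/1845, 1353/8600, 3377/8600, 4257/21490].

Taylor coefficients (read off): a_0 = -5/7, a_1 = -77/50, a_2 = 847/1000, a_3 = -9317/15000, a_4 = 102487/200000, a_5 = -1127357/2500000, a_6 = 12400927/30000000, a_7 = -19487171/50000000.
c0 = a_0 = -5/7. Peel one level at a time: if S = 1 + c*δ/S' with S'(0) = 1, then c is the δ-coefficient of S and S' = c*δ/(S - 1).
S_1 = c0/f = 1 + (-539/250)*δ + (729267/125000)*δ^2 + ...; c1 = -539/250.
S_2 = c1*δ/(S_1 - 1) = 1 + (1353/500)*δ + (-121/1200)*δ^2 + ...; c2 = 1353/500.
S_3 = c2*δ/(S_2 - 1) = 1 + (55/1476)*δ + (-5203/272322)*δ^2 + ...; c3 = 55/1476.
S_4 = c3*δ/(S_3 - 1) = 1 + (946/1845)*δ + (-121/1500)*δ^2 + ...; c4 = 946/1845.
S_5 = c4*δ/(S_4 - 1) = 1 + (1353/8600)*δ + (-4569081/73960000)*δ^2 + ...; c5 = 1353/8600.
S_6 = c5*δ/(S_5 - 1) = 1 + (3377/8600)*δ + (-1089/14000)*δ^2 + ...; c6 = 3377/8600.
S_7 = c6*δ/(S_6 - 1) = 1 + (4257/21490)*δ + ...; c7 = 4257/21490.


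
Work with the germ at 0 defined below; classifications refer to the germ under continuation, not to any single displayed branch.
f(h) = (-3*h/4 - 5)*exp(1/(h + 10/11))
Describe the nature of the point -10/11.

The point is an essential singularity.

The exponent 1/(h - (-10/11)) has a pole at -10/11, so exp(1/(h - (-10/11))) takes every nonzero value near it: an essential singularity (not a pole of any order).


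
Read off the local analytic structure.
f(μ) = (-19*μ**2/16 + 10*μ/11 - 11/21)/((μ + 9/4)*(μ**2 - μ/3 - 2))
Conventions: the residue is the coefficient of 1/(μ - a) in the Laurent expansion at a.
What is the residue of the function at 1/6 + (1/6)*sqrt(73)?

The factor μ**2 - μ/3 - 2 splits as (μ - a)(μ - a') with a = 1/6 + (1/6)*sqrt(73), a' = 1/6 - (1/6)*sqrt(73). At the order-1 pole a set g(μ) = (μ - a)*f(μ) = [(-19*μ**2/16 + 10*μ/11 - 11/21)/(μ + 9/4)] / (μ - a').
Simple pole: residue = g(a) at a = 1/6 + (1/6)*sqrt(73), which is 59929/112728 - (695395/8229144)*sqrt(73).

The residue is 59929/112728 - (695395/8229144)*sqrt(73).


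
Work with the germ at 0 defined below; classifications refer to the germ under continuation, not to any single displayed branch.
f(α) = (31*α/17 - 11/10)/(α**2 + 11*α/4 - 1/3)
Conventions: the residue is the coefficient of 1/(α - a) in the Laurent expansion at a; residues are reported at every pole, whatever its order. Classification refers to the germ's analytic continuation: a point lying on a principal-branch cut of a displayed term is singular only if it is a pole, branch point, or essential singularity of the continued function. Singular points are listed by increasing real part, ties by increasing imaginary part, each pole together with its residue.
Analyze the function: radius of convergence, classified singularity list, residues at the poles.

Denominator factor (α**2 + 11*α/4 - 1/3): discriminant 427/48, real irrational roots -11/8 + (1/24)*sqrt(1281) and -11/8 - (1/24)*sqrt(1281); poles of order 1, moduli -11/8 + (1/24)*sqrt(1281) and 11/8 + (1/24)*sqrt(1281).
The radius of convergence is the smallest modulus among the singular points: -11/8 + (1/24)*sqrt(1281).
The factor α**2 + 11*α/4 - 1/3 splits as (α - a)(α - a') with a = -11/8 - (1/24)*sqrt(1281), a' = -11/8 + (1/24)*sqrt(1281). At the order-1 pole a set g(α) = (α - a)*f(α) = [31*α/17 - 11/10] / (α - a').
Simple pole: residue = g(a) at a = -11/8 - (1/24)*sqrt(1281), which is 31/34 + (2453/72590)*sqrt(1281).
The factor α**2 + 11*α/4 - 1/3 splits as (α - a)(α - a') with a = -11/8 + (1/24)*sqrt(1281), a' = -11/8 - (1/24)*sqrt(1281). At the order-1 pole a set g(α) = (α - a)*f(α) = [31*α/17 - 11/10] / (α - a').
Simple pole: residue = g(a) at a = -11/8 + (1/24)*sqrt(1281), which is 31/34 - (2453/72590)*sqrt(1281).
List the singular points by increasing real part (a conjugate pair: the negative imaginary part first).

Radius of convergence at 0: -11/8 + (1/24)*sqrt(1281).
At -11/8 - (1/24)*sqrt(1281): a pole of order 1; residue 31/34 + (2453/72590)*sqrt(1281).
At -11/8 + (1/24)*sqrt(1281): a pole of order 1; residue 31/34 - (2453/72590)*sqrt(1281).


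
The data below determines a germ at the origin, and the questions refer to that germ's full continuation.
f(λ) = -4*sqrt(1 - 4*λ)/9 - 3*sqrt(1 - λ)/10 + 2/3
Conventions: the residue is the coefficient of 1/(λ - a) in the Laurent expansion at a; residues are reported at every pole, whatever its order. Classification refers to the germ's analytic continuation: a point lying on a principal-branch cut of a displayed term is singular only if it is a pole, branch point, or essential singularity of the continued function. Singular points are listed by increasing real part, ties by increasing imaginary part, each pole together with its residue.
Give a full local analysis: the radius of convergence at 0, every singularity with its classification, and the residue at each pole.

Branch term (-3/10)*sqrt(1 - λ/(1)): its argument vanishes at λ = 1, a square-root branch point, modulus 1.
Branch term (-4/9)*sqrt(1 - λ/(1/4)): its argument vanishes at λ = 1/4, a square-root branch point, modulus 1/4.
The radius of convergence is the smallest modulus among the singular points: 1/4.
List the singular points by increasing real part (a conjugate pair: the negative imaginary part first).

Radius of convergence at 0: 1/4.
At 1/4: an algebraic (square-root) branch point.
At 1: an algebraic (square-root) branch point.


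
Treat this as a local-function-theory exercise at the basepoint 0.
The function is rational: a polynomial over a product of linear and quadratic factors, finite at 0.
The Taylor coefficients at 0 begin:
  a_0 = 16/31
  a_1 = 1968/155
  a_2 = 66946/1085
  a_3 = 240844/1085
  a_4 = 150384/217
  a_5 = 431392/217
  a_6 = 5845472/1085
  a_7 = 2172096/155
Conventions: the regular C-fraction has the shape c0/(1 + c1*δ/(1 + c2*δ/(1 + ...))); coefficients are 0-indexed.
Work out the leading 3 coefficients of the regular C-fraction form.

The regular C-fraction coefficients are [16/31, -123/5, 679859/34440].

Taylor coefficients (read off): a_0 = 16/31, a_1 = 1968/155, a_2 = 66946/1085.
c0 = a_0 = 16/31. Peel one level at a time: if S = 1 + c*δ/S' with S'(0) = 1, then c is the δ-coefficient of S and S' = c*δ/(S - 1).
S_1 = c0/f = 1 + (-123/5)*δ + (679859/1400)*δ^2 + ...; c1 = -123/5.
S_2 = c1*δ/(S_1 - 1) = 1 + (679859/34440)*δ + ...; c2 = 679859/34440.


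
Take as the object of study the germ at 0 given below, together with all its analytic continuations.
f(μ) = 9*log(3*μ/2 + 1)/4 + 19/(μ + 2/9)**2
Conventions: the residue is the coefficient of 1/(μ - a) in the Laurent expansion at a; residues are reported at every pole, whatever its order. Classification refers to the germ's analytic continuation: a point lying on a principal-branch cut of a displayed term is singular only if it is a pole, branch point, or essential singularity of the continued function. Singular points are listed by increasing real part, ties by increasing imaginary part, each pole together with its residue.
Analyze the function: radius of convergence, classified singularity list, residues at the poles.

Denominator factor (μ + 2/9)^2: pole of order 2 at -2/9, modulus 2/9.
Branch term (9/4)*log(1 - μ/(-2/3)): its argument vanishes at μ = -2/3, a logarithmic branch point, modulus 2/3.
The radius of convergence is the smallest modulus among the singular points: 2/9.
The branch term is analytic at -2/9 and contributes nothing to the residue; only the rational part matters.
At the order-2 pole -2/9 set g(μ) = (μ - (-2/9))^2*(rational part) = 19.
Order-2 pole: residue = g'(a); g'(-2/9) = 0, so the residue is 0.
List the singular points by increasing real part (a conjugate pair: the negative imaginary part first).

Radius of convergence at 0: 2/9.
At -2/3: a logarithmic branch point.
At -2/9: a pole of order 2; residue 0.


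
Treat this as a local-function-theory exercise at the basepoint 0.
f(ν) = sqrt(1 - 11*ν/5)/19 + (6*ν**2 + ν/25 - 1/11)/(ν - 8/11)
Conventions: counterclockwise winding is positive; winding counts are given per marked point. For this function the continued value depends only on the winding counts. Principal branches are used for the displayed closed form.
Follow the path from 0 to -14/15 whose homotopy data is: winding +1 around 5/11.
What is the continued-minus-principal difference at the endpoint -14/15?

The rational part is single-valued and drops out of the difference; each branch term changes only by its own monodromy.
(1/19)*sqrt(1 - ν/(5/11)): winding +1 is odd, the square root flips sign, contributing -2*(1/19)*sqrt(1 - (-14/15)/(5/11)) = -2*(1/19)*sqrt(229/75) = -(2/285)*sqrt(687).
Summing the contributions at ν = -14/15 gives -(2/285)*sqrt(687).

Continued minus principal equals -(2/285)*sqrt(687).


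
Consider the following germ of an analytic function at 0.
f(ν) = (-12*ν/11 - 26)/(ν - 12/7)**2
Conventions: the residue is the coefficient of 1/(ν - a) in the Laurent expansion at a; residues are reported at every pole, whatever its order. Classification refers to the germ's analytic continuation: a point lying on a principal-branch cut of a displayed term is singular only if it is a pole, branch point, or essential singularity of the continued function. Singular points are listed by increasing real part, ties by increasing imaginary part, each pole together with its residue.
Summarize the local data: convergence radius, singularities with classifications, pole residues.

Radius of convergence at 0: 12/7.
At 12/7: a pole of order 2; residue -12/11.

Denominator factor (ν - 12/7)^2: pole of order 2 at 12/7, modulus 12/7.
The radius of convergence is the smallest modulus among the singular points: 12/7.
At the order-2 pole 12/7 set g(ν) = (ν - (12/7))^2*f(ν) = -12*ν/11 - 26.
Order-2 pole: residue = g'(a); g'(12/7) = -12/11, so the residue is -12/11.


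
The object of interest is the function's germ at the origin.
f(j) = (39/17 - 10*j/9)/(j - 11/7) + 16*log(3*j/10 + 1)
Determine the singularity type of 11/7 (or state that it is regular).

The point is a pole of order 1.

The denominator factor j - 11/7 vanishes at 11/7 and appears to the power 1; the numerator there equals 587/1071, nonzero, and no other factor vanishes.
The branch terms are analytic at this point.
Hence a pole whose order is the multiplicity, 1.


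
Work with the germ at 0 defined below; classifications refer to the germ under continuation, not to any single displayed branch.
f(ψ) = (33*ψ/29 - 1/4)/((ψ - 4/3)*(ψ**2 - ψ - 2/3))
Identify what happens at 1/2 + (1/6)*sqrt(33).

The point is a pole of order 1.

The denominator factor ψ**2 - ψ - 2/3 vanishes at 1/2 + (1/6)*sqrt(33) and appears to the power 1; the numerator there equals 37/116 + (11/58)*sqrt(33), nonzero, and no other factor vanishes.
Hence a pole whose order is the multiplicity, 1.


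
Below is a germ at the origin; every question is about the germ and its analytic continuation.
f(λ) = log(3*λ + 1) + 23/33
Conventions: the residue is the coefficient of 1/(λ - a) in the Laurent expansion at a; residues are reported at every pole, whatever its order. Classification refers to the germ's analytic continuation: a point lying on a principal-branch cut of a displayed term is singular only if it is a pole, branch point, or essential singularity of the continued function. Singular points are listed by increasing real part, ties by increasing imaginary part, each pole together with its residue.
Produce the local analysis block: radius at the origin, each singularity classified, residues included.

Radius of convergence at 0: 1/3.
At -1/3: a logarithmic branch point.

Branch term (1)*log(1 - λ/(-1/3)): its argument vanishes at λ = -1/3, a logarithmic branch point, modulus 1/3.
The radius of convergence is the smallest modulus among the singular points: 1/3.


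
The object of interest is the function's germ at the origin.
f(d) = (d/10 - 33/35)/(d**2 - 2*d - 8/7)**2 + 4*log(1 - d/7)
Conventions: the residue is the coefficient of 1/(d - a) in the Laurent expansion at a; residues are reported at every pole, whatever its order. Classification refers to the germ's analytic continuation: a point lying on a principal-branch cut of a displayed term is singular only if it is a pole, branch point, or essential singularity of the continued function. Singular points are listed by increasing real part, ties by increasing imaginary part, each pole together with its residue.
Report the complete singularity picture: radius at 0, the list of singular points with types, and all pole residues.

Denominator factor (d**2 - 2*d - 8/7)^2: discriminant 60/7, real irrational roots 1 + (1/7)*sqrt(105) and 1 - (1/7)*sqrt(105); poles of order 2, moduli 1 + (1/7)*sqrt(105) and -1 + (1/7)*sqrt(105).
Branch term (4)*log(1 - d/(7)): its argument vanishes at d = 7, a logarithmic branch point, modulus 7.
The radius of convergence is the smallest modulus among the singular points: -1 + (1/7)*sqrt(105).
The branch term is analytic at 1 - (1/7)*sqrt(105) and contributes nothing to the residue; only the rational part matters.
The factor d**2 - 2*d - 8/7 splits as (d - a)(d - a') with a = 1 - (1/7)*sqrt(105), a' = 1 + (1/7)*sqrt(105). At the order-2 pole a set g(d) = (d - a)^2*(rational part) = [d/10 - 33/35] / (d - a')^2.
Order-2 pole: residue = g'(a); g'(1 - (1/7)*sqrt(105)) = -(59/9000)*sqrt(105), so the residue is -(59/9000)*sqrt(105).
The branch term is analytic at 1 + (1/7)*sqrt(105) and contributes nothing to the residue; only the rational part matters.
The factor d**2 - 2*d - 8/7 splits as (d - a)(d - a') with a = 1 + (1/7)*sqrt(105), a' = 1 - (1/7)*sqrt(105). At the order-2 pole a set g(d) = (d - a)^2*(rational part) = [d/10 - 33/35] / (d - a')^2.
Order-2 pole: residue = g'(a); g'(1 + (1/7)*sqrt(105)) = (59/9000)*sqrt(105), so the residue is (59/9000)*sqrt(105).
List the singular points by increasing real part (a conjugate pair: the negative imaginary part first).

Radius of convergence at 0: -1 + (1/7)*sqrt(105).
At 1 - (1/7)*sqrt(105): a pole of order 2; residue -(59/9000)*sqrt(105).
At 1 + (1/7)*sqrt(105): a pole of order 2; residue (59/9000)*sqrt(105).
At 7: a logarithmic branch point.


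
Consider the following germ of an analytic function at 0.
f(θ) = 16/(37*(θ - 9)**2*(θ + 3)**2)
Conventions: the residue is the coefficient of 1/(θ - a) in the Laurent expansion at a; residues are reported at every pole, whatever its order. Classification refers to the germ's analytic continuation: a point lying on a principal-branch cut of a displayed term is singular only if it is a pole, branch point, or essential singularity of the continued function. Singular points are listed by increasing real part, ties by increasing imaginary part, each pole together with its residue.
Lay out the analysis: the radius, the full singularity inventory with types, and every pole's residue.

Radius of convergence at 0: 3.
At -3: a pole of order 2; residue 1/1998.
At 9: a pole of order 2; residue -1/1998.

Denominator factor (θ - 9)^2: pole of order 2 at 9, modulus 9.
Denominator factor (θ + 3)^2: pole of order 2 at -3, modulus 3.
The radius of convergence is the smallest modulus among the singular points: 3.
At the order-2 pole -3 set g(θ) = (θ - (-3))^2*f(θ) = 16/(37*(θ - 9)**2).
Order-2 pole: residue = g'(a); g'(-3) = 1/1998, so the residue is 1/1998.
At the order-2 pole 9 set g(θ) = (θ - (9))^2*f(θ) = 16/(37*(θ + 3)**2).
Order-2 pole: residue = g'(a); g'(9) = -1/1998, so the residue is -1/1998.
List the singular points by increasing real part (a conjugate pair: the negative imaginary part first).


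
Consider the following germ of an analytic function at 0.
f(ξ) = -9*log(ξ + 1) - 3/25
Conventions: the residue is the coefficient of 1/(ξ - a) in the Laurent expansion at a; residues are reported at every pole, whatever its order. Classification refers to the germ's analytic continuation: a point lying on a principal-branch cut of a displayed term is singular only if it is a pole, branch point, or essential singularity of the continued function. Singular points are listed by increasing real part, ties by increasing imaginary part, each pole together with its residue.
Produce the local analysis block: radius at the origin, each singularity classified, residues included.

Branch term (-9)*log(1 - ξ/(-1)): its argument vanishes at ξ = -1, a logarithmic branch point, modulus 1.
The radius of convergence is the smallest modulus among the singular points: 1.

Radius of convergence at 0: 1.
At -1: a logarithmic branch point.


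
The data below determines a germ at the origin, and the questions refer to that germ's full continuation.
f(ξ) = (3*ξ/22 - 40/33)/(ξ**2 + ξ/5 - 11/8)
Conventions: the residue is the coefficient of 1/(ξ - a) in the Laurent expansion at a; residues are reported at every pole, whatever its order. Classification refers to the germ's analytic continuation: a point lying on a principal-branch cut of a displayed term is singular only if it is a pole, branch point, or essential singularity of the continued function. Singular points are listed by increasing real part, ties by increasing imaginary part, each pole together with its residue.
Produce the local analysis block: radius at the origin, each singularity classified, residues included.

Denominator factor (ξ**2 + ξ/5 - 11/8): discriminant 277/50, real irrational roots -1/10 + (1/20)*sqrt(554) and -1/10 - (1/20)*sqrt(554); poles of order 1, moduli -1/10 + (1/20)*sqrt(554) and 1/10 + (1/20)*sqrt(554).
The radius of convergence is the smallest modulus among the singular points: -1/10 + (1/20)*sqrt(554).
The factor ξ**2 + ξ/5 - 11/8 splits as (ξ - a)(ξ - a') with a = -1/10 - (1/20)*sqrt(554), a' = -1/10 + (1/20)*sqrt(554). At the order-1 pole a set g(ξ) = (ξ - a)*f(ξ) = [3*ξ/22 - 40/33] / (ξ - a').
Simple pole: residue = g(a) at a = -1/10 - (1/20)*sqrt(554), which is 3/44 + (809/36564)*sqrt(554).
The factor ξ**2 + ξ/5 - 11/8 splits as (ξ - a)(ξ - a') with a = -1/10 + (1/20)*sqrt(554), a' = -1/10 - (1/20)*sqrt(554). At the order-1 pole a set g(ξ) = (ξ - a)*f(ξ) = [3*ξ/22 - 40/33] / (ξ - a').
Simple pole: residue = g(a) at a = -1/10 + (1/20)*sqrt(554), which is 3/44 - (809/36564)*sqrt(554).
List the singular points by increasing real part (a conjugate pair: the negative imaginary part first).

Radius of convergence at 0: -1/10 + (1/20)*sqrt(554).
At -1/10 - (1/20)*sqrt(554): a pole of order 1; residue 3/44 + (809/36564)*sqrt(554).
At -1/10 + (1/20)*sqrt(554): a pole of order 1; residue 3/44 - (809/36564)*sqrt(554).


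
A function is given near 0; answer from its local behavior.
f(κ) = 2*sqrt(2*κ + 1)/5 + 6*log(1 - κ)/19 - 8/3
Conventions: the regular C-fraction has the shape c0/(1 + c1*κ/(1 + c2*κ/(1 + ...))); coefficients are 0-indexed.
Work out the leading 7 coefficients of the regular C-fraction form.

Taylor coefficients (expand at 0): a_0 = -34/15, a_1 = 8/95, a_2 = -34/95, a_3 = 9/95, a_4 = -25/76, a_5 = 109/380, a_6 = -439/760.
c0 = a_0 = -34/15. Peel one level at a time: if S = 1 + c*κ/S' with S'(0) = 1, then c is the κ-coefficient of S and S' = c*κ/(S - 1).
S_1 = c0/f = 1 + (12/323)*κ + (-16329/104329)*κ^2 + ...; c1 = 12/323.
S_2 = c1*κ/(S_1 - 1) = 1 + (5443/1292)*κ + (271/16)*κ^2 + ...; c2 = 5443/1292.
S_3 = c2*κ/(S_2 - 1) = 1 + (-87533/21772)*κ + (-169518475/237009992)*κ^2 + ...; c3 = -87533/21772.
S_4 = c3*κ/(S_3 - 1) = 1 + (-524825/2950106)*κ + (37911/293764)*κ^2 + ...; c4 = -524825/2950106.
S_5 = c4*κ/(S_4 - 1) = 1 + (206349573/284455150)*κ + (-1058882901887/2203530245000)*κ^2 + ...; c5 = 206349573/284455150.
S_6 = c5*κ/(S_5 - 1) = 1 + (52720423739/79586562300)*κ + ...; c6 = 52720423739/79586562300.

The regular C-fraction coefficients are [-34/15, 12/323, 5443/1292, -87533/21772, -524825/2950106, 206349573/284455150, 52720423739/79586562300].


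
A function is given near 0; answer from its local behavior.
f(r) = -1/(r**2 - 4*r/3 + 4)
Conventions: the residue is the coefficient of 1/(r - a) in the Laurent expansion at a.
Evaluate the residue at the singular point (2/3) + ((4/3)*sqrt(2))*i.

The factor r**2 - 4*r/3 + 4 splits as (r - a)(r - a') with a = (2/3) + ((4/3)*sqrt(2))*i, a' = (2/3) - ((4/3)*sqrt(2))*i. At the order-1 pole a set g(r) = (r - a)*f(r) = [-1] / (r - a').
Simple pole: residue = g(a) at a = (2/3) + ((4/3)*sqrt(2))*i, which is ((3/16)*sqrt(2))*i.

The residue is ((3/16)*sqrt(2))*i.


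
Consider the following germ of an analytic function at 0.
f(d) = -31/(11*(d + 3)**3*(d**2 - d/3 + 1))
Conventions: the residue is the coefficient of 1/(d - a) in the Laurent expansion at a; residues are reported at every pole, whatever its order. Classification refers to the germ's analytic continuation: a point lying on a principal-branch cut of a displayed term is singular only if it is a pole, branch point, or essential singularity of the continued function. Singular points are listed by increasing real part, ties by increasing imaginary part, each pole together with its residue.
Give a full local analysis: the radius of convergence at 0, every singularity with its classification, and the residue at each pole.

Denominator factor (d + 3)^3: pole of order 3 at -3, modulus 3.
Denominator factor (d**2 - d/3 + 1): discriminant -35/9, complex-conjugate roots (1/6) + ((1/6)*sqrt(35))*i and (1/6) - ((1/6)*sqrt(35))*i; poles of order 1, moduli 1 and 1.
The radius of convergence is the smallest modulus among the singular points: 1.
At the order-3 pole -3 set g(d) = (d - (-3))^3*f(d) = -31/(11*(d**2 - d/3 + 1)).
Order-3 pole: residue = g''(a)/2; g''(-3) = -16244/131769, so the residue is -8122/131769.
The factor d**2 - d/3 + 1 splits as (d - a)(d - a') with a = (1/6) - ((1/6)*sqrt(35))*i, a' = (1/6) + ((1/6)*sqrt(35))*i. At the order-1 pole a set g(d) = (d - a)*f(d) = [-31/(11*(d + 3)**3)] / (d - a').
Simple pole: residue = g(a) at a = (1/6) - ((1/6)*sqrt(35))*i, which is (4061/131769) - ((18848/4611915)*sqrt(35))*i.
The factor d**2 - d/3 + 1 splits as (d - a)(d - a') with a = (1/6) + ((1/6)*sqrt(35))*i, a' = (1/6) - ((1/6)*sqrt(35))*i. At the order-1 pole a set g(d) = (d - a)*f(d) = [-31/(11*(d + 3)**3)] / (d - a').
Simple pole: residue = g(a) at a = (1/6) + ((1/6)*sqrt(35))*i, which is (4061/131769) + ((18848/4611915)*sqrt(35))*i.
List the singular points by increasing real part (a conjugate pair: the negative imaginary part first).

Radius of convergence at 0: 1.
At -3: a pole of order 3; residue -8122/131769.
At (1/6) - ((1/6)*sqrt(35))*i: a pole of order 1; residue (4061/131769) - ((18848/4611915)*sqrt(35))*i.
At (1/6) + ((1/6)*sqrt(35))*i: a pole of order 1; residue (4061/131769) + ((18848/4611915)*sqrt(35))*i.


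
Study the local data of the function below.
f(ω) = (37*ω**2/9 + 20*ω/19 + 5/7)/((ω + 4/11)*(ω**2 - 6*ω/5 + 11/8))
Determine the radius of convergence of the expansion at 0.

The radius of convergence is 4/11.

Denominator factor (ω**2 - 6*ω/5 + 11/8): discriminant -203/50, complex-conjugate roots (3/5) + ((1/20)*sqrt(406))*i and (3/5) - ((1/20)*sqrt(406))*i; poles of order 1, moduli (1/4)*sqrt(22) and (1/4)*sqrt(22).
Denominator factor (ω + 4/11): pole of order 1 at -4/11, modulus 4/11.
The radius of convergence is the smallest modulus among the singular points: 4/11.


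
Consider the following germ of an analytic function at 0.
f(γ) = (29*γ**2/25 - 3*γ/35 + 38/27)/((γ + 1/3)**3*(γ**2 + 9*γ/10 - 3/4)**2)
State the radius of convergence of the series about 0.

Denominator factor (γ**2 + 9*γ/10 - 3/4)^2: discriminant 381/100, real irrational roots -9/20 + (1/20)*sqrt(381) and -9/20 - (1/20)*sqrt(381); poles of order 2, moduli -9/20 + (1/20)*sqrt(381) and 9/20 + (1/20)*sqrt(381).
Denominator factor (γ + 1/3)^3: pole of order 3 at -1/3, modulus 1/3.
The radius of convergence is the smallest modulus among the singular points: 1/3.

The radius of convergence is 1/3.


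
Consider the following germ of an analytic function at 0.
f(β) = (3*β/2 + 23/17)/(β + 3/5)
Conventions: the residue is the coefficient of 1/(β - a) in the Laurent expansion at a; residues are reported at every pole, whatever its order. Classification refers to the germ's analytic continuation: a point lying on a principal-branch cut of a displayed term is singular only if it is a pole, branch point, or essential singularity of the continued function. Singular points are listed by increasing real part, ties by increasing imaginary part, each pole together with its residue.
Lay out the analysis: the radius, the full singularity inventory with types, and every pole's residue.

Radius of convergence at 0: 3/5.
At -3/5: a pole of order 1; residue 77/170.

Denominator factor (β + 3/5): pole of order 1 at -3/5, modulus 3/5.
The radius of convergence is the smallest modulus among the singular points: 3/5.
At the order-1 pole -3/5 set g(β) = (β - (-3/5))*f(β) = 3*β/2 + 23/17.
Simple pole: residue = g(a) at a = -3/5, which is 77/170.
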